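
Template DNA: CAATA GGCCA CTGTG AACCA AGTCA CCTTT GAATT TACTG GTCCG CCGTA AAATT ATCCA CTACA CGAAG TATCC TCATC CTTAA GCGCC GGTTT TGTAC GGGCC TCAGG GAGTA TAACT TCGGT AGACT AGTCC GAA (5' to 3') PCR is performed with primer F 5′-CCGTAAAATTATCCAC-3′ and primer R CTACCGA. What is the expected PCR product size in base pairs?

82 bp

The forward primer matches the template at positions 46–61.
The reverse primer's reverse complement is TCGGTAG, which matches the template at positions 121–127.
The product runs from position 46 to position 127, so its length is 127 − 46 + 1 = 82 bp.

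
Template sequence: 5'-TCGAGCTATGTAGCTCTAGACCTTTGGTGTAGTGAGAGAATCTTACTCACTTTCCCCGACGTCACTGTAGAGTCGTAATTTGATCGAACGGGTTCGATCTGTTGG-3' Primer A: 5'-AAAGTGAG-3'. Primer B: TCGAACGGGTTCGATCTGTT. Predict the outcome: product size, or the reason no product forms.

Primer A (AAAGTGAG) has reverse complement CTCACTTT, which matches the top strand at positions 46–53; primer A anneals to the top strand there with its 3' end pointing upstream toward position 46.
Primer B (TCGAACGGGTTCGATCTGTT) matches the top strand directly at positions 84–103; it anneals to the bottom strand with its 3' end pointing downstream toward position 103.
The 3' ends diverge (primer A extends toward position 1, primer B toward position 105), so the primers never converge on a shared product.

No product — the primers' 3' ends point away from each other.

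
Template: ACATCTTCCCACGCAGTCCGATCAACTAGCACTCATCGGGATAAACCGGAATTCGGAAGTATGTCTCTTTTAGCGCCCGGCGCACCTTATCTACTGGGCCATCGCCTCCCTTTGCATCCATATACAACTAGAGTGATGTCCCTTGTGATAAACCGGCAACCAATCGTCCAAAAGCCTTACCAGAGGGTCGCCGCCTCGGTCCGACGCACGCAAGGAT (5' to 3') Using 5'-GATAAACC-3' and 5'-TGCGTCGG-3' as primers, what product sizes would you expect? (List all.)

169 bp, 62 bp

The forward primer GATAAACC matches the top strand at positions 40–47, 147–154.
The reverse primer's reverse complement is CCGACGCA, matching at positions 201–208.
Each forward site pairs with the reverse site to give a product ending at position 208: sizes 169, 62 bp.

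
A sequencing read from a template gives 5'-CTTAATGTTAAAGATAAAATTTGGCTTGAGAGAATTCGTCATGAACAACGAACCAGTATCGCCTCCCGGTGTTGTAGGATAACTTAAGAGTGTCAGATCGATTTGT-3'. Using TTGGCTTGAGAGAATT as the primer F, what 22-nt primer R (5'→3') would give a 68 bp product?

5'-CTTAAGTTATCCTACAACACCG-3'

The forward primer binds at positions 21–36, so a 68 bp product ends at position 21 + 68 − 1 = 88.
The reverse primer anneals to the top strand over positions 67–88, i.e. to CGGTGTTGTAGGATAACTTAAG.
Its sequence written 5'→3' is the reverse complement: CTTAAGTTATCCTACAACACCG.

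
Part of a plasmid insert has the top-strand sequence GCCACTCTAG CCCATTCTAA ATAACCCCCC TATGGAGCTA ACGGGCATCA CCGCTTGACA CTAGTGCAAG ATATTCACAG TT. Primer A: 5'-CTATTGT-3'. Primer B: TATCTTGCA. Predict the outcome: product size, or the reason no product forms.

Primer A (CTATTGT) does not match the top strand, and its reverse complement ACAATAG does not match either.
With no annealing site for primer A, no amplification occurs.

No product — primer A has no binding site in the template.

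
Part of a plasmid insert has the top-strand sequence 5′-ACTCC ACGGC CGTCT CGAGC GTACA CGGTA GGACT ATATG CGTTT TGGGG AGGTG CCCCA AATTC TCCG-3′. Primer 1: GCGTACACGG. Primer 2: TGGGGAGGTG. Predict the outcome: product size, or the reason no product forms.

No product — both primers anneal to the same strand and extend in the same direction.

Primer 1 (GCGTACACGG) matches the top strand at positions 19–28 (3' end points downstream).
Primer 2 (TGGGGAGGTG) also matches the top strand directly, at positions 46–55 — its reverse complement CACCTCCCCA is not present.
Both primers anneal to the bottom strand with 3' ends pointing the same way, so neither can prime synthesis back toward the other.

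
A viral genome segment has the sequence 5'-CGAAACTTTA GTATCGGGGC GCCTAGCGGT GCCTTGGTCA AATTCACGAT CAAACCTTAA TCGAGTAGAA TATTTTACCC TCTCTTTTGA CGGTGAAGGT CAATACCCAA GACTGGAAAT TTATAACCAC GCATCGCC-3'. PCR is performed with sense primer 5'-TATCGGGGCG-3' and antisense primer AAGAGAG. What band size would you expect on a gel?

Scanning the template, TATCGGGGCG occurs at positions 12–21; this primer anneals to the bottom strand there with its 3' end pointing downstream.
Taking the reverse complement of AAGAGAG gives CTCTCTT, found at positions 80–86 on the template; the primer anneals here to the top strand with its 3' end pointing upstream.
The product runs from position 12 to position 86, so its length is 86 − 12 + 1 = 75 bp.

75 bp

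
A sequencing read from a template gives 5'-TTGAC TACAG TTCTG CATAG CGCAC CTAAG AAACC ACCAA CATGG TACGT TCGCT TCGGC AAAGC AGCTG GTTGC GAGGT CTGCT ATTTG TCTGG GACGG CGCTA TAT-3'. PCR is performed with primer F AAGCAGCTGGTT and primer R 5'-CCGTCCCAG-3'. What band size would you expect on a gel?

Scanning the template, AAGCAGCTGGTT occurs at positions 62–73; this primer anneals to the bottom strand there with its 3' end pointing downstream.
The reverse primer's reverse complement is CTGGGACGG, which matches the template at positions 92–100.
Product length = (reverse-primer end) − (forward-primer start) + 1 = 100 − 62 + 1 = 39 bp.

39 bp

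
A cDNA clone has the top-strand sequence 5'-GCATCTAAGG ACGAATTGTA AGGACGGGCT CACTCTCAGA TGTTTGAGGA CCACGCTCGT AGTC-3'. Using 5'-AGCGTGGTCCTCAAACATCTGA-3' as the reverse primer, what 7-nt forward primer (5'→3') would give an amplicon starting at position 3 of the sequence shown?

5'-ATCTAAG-3'

The reverse primer's reverse complement TCAGATGTTTGAGGACCACGCT matches the template at positions 36–57; the product starts at position 3.
The forward primer is identical to the top strand over positions 3–9: ATCTAAG.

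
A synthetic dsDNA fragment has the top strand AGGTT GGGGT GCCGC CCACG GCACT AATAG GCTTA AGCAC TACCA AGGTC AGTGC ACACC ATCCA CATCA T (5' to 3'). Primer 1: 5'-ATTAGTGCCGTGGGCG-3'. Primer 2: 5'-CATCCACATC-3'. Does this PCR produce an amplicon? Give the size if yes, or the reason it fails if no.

Primer 1 (ATTAGTGCCGTGGGCG) has reverse complement CGCCCACGGCACTAAT, which matches the top strand at positions 13–28; primer 1 anneals to the top strand there with its 3' end pointing upstream toward position 13.
Primer 2 (CATCCACATC) matches the top strand directly at positions 60–69; it anneals to the bottom strand with its 3' end pointing downstream toward position 69.
The 3' ends diverge (primer 1 extends toward position 1, primer 2 toward position 71), so the primers never converge on a shared product.

No product — the primers' 3' ends point away from each other.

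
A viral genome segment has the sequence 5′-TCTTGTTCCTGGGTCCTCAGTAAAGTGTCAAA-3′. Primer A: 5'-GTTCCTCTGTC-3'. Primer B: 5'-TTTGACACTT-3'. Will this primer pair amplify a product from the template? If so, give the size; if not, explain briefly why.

Primer A (GTTCCTCTGTC) does not match the top strand, and its reverse complement GACAGAGGAAC does not match either.
With no annealing site for primer A, no amplification occurs.

No product — primer A has no binding site in the template.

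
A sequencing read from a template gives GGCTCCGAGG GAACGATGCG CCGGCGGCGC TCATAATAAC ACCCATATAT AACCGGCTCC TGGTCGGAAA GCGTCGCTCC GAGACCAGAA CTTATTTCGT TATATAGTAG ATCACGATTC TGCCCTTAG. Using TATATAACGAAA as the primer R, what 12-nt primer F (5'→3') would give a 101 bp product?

5'-CGAGGGAACGAT-3'

The reverse primer's reverse complement TTTCGTTATATA matches the template at positions 95–106, so the product ends at position 106.
A 101 bp product then starts at position 106 − 101 + 1 = 6.
The forward primer is identical to the top strand there: CGAGGGAACGAT.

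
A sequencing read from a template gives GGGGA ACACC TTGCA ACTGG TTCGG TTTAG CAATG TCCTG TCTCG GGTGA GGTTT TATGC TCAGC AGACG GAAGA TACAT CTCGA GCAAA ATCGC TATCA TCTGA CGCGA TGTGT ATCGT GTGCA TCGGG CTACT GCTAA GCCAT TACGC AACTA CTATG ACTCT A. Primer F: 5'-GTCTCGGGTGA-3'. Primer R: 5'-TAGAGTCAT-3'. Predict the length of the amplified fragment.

Scanning the template, GTCTCGGGTGA occurs at positions 40–50; this primer anneals to the bottom strand there with its 3' end pointing downstream.
Reverse complement of the reverse primer: ATGACTCTA. This occurs on the top strand at positions 158–166.
Product length = (reverse-primer end) − (forward-primer start) + 1 = 166 − 40 + 1 = 127 bp.

127 bp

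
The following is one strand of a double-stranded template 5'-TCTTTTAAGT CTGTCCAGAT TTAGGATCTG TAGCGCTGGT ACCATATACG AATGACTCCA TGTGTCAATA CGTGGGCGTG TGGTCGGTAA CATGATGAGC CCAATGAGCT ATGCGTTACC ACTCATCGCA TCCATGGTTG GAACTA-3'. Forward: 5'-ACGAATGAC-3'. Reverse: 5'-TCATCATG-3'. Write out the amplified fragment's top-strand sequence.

Scanning the template, ACGAATGAC occurs at positions 48–56; this primer anneals to the bottom strand there with its 3' end pointing downstream.
Reverse complement of the reverse primer: CATGATGA. This occurs on the top strand at positions 91–98.
The product is the template from position 48 through 98 (51 bp).

5'-ACGAATGACTCCATGTGTCAATACGTGGGCGTGTGGTCGGTAACATGATGA-3'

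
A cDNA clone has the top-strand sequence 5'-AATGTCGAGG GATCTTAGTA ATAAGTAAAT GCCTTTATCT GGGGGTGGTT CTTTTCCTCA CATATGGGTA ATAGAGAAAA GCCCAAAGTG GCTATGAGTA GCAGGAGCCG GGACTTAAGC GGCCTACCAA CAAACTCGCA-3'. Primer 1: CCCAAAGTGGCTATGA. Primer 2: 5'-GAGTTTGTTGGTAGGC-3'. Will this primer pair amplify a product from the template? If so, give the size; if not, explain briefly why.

Primer 1 (CCCAAAGTGGCTATGA) matches the top strand at positions 82–97; it acts as a forward primer.
Primer 2's reverse complement is GCCTACCAACAAACTC, matching the top strand at positions 122–137; it acts as a reverse primer.
The 3' ends face each other across positions 82–137, giving a 56 bp product.

Yes — a 56 bp product.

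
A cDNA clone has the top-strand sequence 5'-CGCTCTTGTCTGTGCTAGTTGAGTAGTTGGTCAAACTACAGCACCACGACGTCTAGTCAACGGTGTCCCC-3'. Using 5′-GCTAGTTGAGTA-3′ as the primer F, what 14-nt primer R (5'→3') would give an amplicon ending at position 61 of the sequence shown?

The forward primer binds at positions 14–25; the product's 3' end on the top strand is position 61.
The reverse primer anneals to the top strand over positions 48–61, i.e. to GACGTCTAGTCAAC.
Its sequence written 5'→3' is the reverse complement: GTTGACTAGACGTC.

5'-GTTGACTAGACGTC-3'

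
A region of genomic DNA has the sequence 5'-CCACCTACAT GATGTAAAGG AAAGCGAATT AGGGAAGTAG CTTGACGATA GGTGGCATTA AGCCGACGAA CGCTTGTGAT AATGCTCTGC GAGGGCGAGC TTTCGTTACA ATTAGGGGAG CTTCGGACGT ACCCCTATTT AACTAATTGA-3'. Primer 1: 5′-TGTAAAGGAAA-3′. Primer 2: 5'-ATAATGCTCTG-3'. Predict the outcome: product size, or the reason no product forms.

Primer 1 (TGTAAAGGAAA) matches the top strand at positions 13–23 (3' end points downstream).
Primer 2 (ATAATGCTCTG) also matches the top strand directly, at positions 79–89 — its reverse complement CAGAGCATTAT is not present.
Both primers anneal to the bottom strand with 3' ends pointing the same way, so neither can prime synthesis back toward the other.

No product — both primers anneal to the same strand and extend in the same direction.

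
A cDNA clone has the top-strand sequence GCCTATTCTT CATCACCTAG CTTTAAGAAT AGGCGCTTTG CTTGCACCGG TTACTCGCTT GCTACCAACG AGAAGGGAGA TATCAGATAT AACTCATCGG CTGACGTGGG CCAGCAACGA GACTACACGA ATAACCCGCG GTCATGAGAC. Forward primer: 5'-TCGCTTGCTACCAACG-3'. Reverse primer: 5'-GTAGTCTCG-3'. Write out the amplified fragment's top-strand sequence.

The forward primer matches the template at positions 55–70.
Reverse complement of the reverse primer: CGAGACTAC. This occurs on the top strand at positions 118–126.
The product is the template from position 55 through 126 (72 bp).

5'-TCGCTTGCTACCAACGAGAAGGGAGATATCAGATATAACTCATCGGCTGACGTGGGCCAGCAACGAGACTAC-3'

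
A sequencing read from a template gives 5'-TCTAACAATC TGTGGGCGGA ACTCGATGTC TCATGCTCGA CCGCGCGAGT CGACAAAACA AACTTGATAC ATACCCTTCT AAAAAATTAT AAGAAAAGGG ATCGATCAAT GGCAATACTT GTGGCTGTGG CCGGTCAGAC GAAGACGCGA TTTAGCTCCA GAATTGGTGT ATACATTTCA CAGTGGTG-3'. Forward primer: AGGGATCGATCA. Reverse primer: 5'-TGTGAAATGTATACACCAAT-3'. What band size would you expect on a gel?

Scanning the template, AGGGATCGATCA occurs at positions 97–108; this primer anneals to the bottom strand there with its 3' end pointing downstream.
The reverse primer's reverse complement is ATTGGTGTATACATTTCACA, which matches the template at positions 163–182.
Amplicon spans positions 97–182: 86 bp.

86 bp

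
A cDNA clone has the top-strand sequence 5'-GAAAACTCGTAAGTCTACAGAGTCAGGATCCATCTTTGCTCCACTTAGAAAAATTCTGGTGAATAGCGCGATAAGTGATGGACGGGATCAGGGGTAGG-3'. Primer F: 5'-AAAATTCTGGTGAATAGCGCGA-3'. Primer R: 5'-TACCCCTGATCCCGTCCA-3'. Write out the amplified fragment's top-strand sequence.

The forward primer matches the template at positions 50–71.
Reverse complement of the reverse primer: TGGACGGGATCAGGGGTA. This occurs on the top strand at positions 79–96.
The product is the template from position 50 through 96 (47 bp).

5'-AAAATTCTGGTGAATAGCGCGATAAGTGATGGACGGGATCAGGGGTA-3'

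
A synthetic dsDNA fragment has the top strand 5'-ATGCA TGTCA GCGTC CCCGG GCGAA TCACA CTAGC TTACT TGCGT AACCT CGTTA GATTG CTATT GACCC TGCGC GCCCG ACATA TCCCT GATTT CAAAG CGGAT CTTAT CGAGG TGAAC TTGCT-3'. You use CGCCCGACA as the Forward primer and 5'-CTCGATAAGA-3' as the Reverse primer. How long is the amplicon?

Scanning the template, CGCCCGACA occurs at positions 75–83; this primer anneals to the bottom strand there with its 3' end pointing downstream.
The reverse primer's reverse complement is TCTTATCGAG, which matches the template at positions 105–114.
The product runs from position 75 to position 114, so its length is 114 − 75 + 1 = 40 bp.

40 bp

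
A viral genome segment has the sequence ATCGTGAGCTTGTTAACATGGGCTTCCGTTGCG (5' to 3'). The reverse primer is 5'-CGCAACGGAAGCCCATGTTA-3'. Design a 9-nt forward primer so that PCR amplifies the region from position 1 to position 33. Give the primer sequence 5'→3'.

The reverse primer's reverse complement TAACATGGGCTTCCGTTGCG matches the template at positions 14–33; the product starts at position 1.
The forward primer is identical to the top strand over positions 1–9: ATCGTGAGC.

5'-ATCGTGAGC-3'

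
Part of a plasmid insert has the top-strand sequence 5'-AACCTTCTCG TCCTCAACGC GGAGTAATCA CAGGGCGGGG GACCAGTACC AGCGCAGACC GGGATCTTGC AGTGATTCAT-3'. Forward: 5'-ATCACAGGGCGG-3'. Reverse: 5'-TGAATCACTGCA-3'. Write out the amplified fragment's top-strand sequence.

The forward primer matches the template at positions 27–38.
The reverse primer's reverse complement is TGCAGTGATTCA, which matches the template at positions 68–79.
The product is the template from position 27 through 79 (53 bp).

5'-ATCACAGGGCGGGGGACCAGTACCAGCGCAGACCGGGATCTTGCAGTGATTCA-3'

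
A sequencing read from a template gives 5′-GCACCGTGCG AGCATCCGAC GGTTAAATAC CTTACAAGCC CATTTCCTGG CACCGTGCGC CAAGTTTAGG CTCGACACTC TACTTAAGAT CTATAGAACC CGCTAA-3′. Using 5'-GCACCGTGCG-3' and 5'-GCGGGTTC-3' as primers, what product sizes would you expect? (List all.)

103 bp, 54 bp

The forward primer GCACCGTGCG matches the top strand at positions 1–10, 50–59.
The reverse primer's reverse complement is GAACCCGC, matching at positions 96–103.
Each forward site pairs with the reverse site to give a product ending at position 103: sizes 103, 54 bp.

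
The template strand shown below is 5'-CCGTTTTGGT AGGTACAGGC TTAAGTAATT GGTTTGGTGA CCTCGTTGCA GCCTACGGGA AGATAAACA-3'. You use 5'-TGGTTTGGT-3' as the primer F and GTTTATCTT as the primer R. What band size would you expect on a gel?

39 bp

Forward primer TGGTTTGGT is found on the top strand at positions 30–38.
Taking the reverse complement of GTTTATCTT gives AAGATAAAC, found at positions 60–68 on the template; the primer anneals here to the top strand with its 3' end pointing upstream.
The product runs from position 30 to position 68, so its length is 68 − 30 + 1 = 39 bp.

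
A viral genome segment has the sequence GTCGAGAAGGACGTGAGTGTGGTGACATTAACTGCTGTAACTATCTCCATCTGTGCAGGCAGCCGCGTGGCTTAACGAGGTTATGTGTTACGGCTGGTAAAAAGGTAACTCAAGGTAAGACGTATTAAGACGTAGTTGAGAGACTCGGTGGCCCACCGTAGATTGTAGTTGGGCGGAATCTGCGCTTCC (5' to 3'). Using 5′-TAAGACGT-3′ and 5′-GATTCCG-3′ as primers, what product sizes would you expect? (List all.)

The forward primer TAAGACGT matches the top strand at positions 116–123, 126–133.
The reverse primer's reverse complement is CGGAATC, matching at positions 174–180.
Each forward site pairs with the reverse site to give a product ending at position 180: sizes 65, 55 bp.

65 bp, 55 bp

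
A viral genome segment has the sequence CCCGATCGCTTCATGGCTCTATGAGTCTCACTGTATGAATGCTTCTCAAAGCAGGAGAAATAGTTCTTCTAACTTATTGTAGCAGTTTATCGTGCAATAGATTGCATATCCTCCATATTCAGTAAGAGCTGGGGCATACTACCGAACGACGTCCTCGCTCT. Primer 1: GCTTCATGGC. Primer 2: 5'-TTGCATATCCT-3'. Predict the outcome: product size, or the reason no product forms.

Primer 1 (GCTTCATGGC) matches the top strand at positions 8–17 (3' end points downstream).
Primer 2 (TTGCATATCCT) also matches the top strand directly, at positions 102–112 — its reverse complement AGGATATGCAA is not present.
Both primers anneal to the bottom strand with 3' ends pointing the same way, so neither can prime synthesis back toward the other.

No product — both primers anneal to the same strand and extend in the same direction.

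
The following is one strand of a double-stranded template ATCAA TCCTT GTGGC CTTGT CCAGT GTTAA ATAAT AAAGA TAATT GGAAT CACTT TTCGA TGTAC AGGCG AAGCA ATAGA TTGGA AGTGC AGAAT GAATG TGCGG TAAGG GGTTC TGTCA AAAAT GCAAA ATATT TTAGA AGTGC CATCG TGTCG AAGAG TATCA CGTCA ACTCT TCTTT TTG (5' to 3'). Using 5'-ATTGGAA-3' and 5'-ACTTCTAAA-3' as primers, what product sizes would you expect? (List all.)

101 bp, 64 bp

The forward primer ATTGGAA matches the top strand at positions 43–49, 80–86.
The reverse primer's reverse complement is TTTAGAAGT, matching at positions 135–143.
Each forward site pairs with the reverse site to give a product ending at position 143: sizes 101, 64 bp.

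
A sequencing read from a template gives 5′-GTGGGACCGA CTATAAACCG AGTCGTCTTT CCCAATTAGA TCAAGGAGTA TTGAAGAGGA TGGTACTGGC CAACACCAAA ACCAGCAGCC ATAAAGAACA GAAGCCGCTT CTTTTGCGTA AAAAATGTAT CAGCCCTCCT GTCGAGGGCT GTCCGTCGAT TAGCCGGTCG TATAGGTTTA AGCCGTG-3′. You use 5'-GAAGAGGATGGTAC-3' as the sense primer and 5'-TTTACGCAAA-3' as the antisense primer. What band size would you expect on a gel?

Scanning the template, GAAGAGGATGGTAC occurs at positions 53–66; this primer anneals to the bottom strand there with its 3' end pointing downstream.
Taking the reverse complement of TTTACGCAAA gives TTTGCGTAAA, found at positions 113–122 on the template; the primer anneals here to the top strand with its 3' end pointing upstream.
Product length = (reverse-primer end) − (forward-primer start) + 1 = 122 − 53 + 1 = 70 bp.

70 bp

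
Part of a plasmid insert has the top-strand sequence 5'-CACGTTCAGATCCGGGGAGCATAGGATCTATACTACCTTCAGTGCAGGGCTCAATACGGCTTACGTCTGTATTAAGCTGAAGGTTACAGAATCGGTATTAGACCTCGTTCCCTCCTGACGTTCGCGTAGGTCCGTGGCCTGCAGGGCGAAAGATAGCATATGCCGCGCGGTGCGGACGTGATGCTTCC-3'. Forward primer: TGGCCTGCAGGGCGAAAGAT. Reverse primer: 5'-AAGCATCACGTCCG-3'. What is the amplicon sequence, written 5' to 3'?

5'-TGGCCTGCAGGGCGAAAGATAGCATATGCCGCGCGGTGCGGACGTGATGCTT-3'

Scanning the template, TGGCCTGCAGGGCGAAAGAT occurs at positions 135–154; this primer anneals to the bottom strand there with its 3' end pointing downstream.
Taking the reverse complement of AAGCATCACGTCCG gives CGGACGTGATGCTT, found at positions 173–186 on the template; the primer anneals here to the top strand with its 3' end pointing upstream.
The product is the template from position 135 through 186 (52 bp).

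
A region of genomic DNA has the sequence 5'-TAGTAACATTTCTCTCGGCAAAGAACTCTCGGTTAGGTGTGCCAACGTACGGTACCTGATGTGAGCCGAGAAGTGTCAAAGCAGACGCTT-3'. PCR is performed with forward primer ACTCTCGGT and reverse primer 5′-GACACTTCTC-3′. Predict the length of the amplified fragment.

Scanning the template, ACTCTCGGT occurs at positions 25–33; this primer anneals to the bottom strand there with its 3' end pointing downstream.
Taking the reverse complement of GACACTTCTC gives GAGAAGTGTC, found at positions 68–77 on the template; the primer anneals here to the top strand with its 3' end pointing upstream.
Product length = (reverse-primer end) − (forward-primer start) + 1 = 77 − 25 + 1 = 53 bp.

53 bp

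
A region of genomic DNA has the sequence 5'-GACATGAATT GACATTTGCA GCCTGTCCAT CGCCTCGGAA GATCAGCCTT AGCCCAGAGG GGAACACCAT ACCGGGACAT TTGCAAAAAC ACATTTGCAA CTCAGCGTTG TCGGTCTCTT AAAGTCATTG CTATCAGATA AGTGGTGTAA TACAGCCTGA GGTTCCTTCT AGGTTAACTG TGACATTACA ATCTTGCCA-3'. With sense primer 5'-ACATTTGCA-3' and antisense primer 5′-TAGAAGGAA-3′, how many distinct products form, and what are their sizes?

The forward primer ACATTTGCA matches the top strand at positions 12–20, 77–85, 91–99.
The reverse primer's reverse complement is TTCCTTCTA, matching at positions 163–171.
Each forward site pairs with the reverse site to give a product ending at position 171: sizes 160, 95, 81 bp.

Three products: 160 bp, 95 bp, 81 bp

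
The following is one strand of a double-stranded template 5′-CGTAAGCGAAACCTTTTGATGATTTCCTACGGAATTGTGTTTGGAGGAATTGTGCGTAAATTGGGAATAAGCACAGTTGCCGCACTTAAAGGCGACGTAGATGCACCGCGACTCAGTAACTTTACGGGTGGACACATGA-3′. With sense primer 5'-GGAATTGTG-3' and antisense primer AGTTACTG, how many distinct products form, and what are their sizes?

Two products: 91 bp, 76 bp

The forward primer GGAATTGTG matches the top strand at positions 31–39, 46–54.
The reverse primer's reverse complement is CAGTAACT, matching at positions 114–121.
Each forward site pairs with the reverse site to give a product ending at position 121: sizes 91, 76 bp.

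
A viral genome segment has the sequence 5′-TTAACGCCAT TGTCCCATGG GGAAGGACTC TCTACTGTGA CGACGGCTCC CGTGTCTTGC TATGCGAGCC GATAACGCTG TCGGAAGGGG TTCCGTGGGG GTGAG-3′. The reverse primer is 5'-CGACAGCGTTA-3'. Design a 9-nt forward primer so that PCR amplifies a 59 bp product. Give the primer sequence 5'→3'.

5'-GGACTCTCT-3'

The reverse primer's reverse complement TAACGCTGTCG matches the template at positions 73–83, so the product ends at position 83.
A 59 bp product then starts at position 83 − 59 + 1 = 25.
The forward primer is identical to the top strand there: GGACTCTCT.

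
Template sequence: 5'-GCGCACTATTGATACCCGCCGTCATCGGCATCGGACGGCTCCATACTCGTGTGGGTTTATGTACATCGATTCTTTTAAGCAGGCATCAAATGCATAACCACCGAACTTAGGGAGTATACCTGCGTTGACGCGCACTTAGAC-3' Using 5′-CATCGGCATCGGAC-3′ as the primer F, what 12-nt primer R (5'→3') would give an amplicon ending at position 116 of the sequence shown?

5'-TACTCCCTAAGT-3'

The forward primer binds at positions 23–36; the product's 3' end on the top strand is position 116.
The reverse primer anneals to the top strand over positions 105–116, i.e. to ACTTAGGGAGTA.
Its sequence written 5'→3' is the reverse complement: TACTCCCTAAGT.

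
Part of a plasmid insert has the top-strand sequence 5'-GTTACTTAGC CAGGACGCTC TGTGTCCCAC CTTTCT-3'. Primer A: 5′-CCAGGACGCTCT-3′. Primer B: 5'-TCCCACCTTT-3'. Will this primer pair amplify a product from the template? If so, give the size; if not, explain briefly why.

Primer A (CCAGGACGCTCT) matches the top strand at positions 10–21 (3' end points downstream).
Primer B (TCCCACCTTT) also matches the top strand directly, at positions 25–34 — its reverse complement AAAGGTGGGA is not present.
Both primers anneal to the bottom strand with 3' ends pointing the same way, so neither can prime synthesis back toward the other.

No product — both primers anneal to the same strand and extend in the same direction.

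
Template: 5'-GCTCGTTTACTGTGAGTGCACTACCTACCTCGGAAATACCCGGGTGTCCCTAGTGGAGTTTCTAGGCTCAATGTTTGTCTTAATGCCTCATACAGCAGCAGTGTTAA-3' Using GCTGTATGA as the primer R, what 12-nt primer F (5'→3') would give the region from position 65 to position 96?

The reverse primer's reverse complement TCATACAGC matches the template at positions 88–96; the product starts at position 65.
The forward primer is identical to the top strand over positions 65–76: GGCTCAATGTTT.

5'-GGCTCAATGTTT-3'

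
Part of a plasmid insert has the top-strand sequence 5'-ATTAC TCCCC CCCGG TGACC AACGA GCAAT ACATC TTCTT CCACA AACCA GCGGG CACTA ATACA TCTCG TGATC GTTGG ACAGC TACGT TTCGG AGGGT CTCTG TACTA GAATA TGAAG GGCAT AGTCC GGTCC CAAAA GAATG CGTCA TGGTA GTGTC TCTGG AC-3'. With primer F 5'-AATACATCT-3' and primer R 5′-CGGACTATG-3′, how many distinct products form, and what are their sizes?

The forward primer AATACATCT matches the top strand at positions 28–36, 60–68.
The reverse primer's reverse complement is CATAGTCCG, matching at positions 123–131.
Each forward site pairs with the reverse site to give a product ending at position 131: sizes 104, 72 bp.

Two products: 104 bp, 72 bp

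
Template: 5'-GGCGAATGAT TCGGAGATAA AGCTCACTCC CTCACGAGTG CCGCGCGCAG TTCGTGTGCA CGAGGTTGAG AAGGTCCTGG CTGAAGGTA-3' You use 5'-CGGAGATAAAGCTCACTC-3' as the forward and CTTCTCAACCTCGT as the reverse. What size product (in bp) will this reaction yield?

62 bp

Scanning the template, CGGAGATAAAGCTCACTC occurs at positions 12–29; this primer anneals to the bottom strand there with its 3' end pointing downstream.
Reverse complement of the reverse primer: ACGAGGTTGAGAAG. This occurs on the top strand at positions 60–73.
The product runs from position 12 to position 73, so its length is 73 − 12 + 1 = 62 bp.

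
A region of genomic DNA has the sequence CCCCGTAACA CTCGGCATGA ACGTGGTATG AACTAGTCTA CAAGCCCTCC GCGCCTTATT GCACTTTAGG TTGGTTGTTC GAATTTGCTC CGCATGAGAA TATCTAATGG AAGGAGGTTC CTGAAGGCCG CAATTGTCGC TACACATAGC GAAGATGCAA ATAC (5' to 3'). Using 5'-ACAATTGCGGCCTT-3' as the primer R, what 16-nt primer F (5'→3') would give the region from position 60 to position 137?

5'-TGCACTTTAGGTTGGT-3'

The reverse primer's reverse complement AAGGCCGCAATTGT matches the template at positions 124–137; the product starts at position 60.
The forward primer is identical to the top strand over positions 60–75: TGCACTTTAGGTTGGT.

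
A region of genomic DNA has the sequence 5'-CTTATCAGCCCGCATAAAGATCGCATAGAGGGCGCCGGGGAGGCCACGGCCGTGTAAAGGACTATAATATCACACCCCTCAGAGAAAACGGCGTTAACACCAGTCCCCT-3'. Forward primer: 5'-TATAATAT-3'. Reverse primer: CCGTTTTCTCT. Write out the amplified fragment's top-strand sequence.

5'-TATAATATCACACCCCTCAGAGAAAACGG-3'

Forward primer TATAATAT is found on the top strand at positions 63–70.
Taking the reverse complement of CCGTTTTCTCT gives AGAGAAAACGG, found at positions 81–91 on the template; the primer anneals here to the top strand with its 3' end pointing upstream.
The product is the template from position 63 through 91 (29 bp).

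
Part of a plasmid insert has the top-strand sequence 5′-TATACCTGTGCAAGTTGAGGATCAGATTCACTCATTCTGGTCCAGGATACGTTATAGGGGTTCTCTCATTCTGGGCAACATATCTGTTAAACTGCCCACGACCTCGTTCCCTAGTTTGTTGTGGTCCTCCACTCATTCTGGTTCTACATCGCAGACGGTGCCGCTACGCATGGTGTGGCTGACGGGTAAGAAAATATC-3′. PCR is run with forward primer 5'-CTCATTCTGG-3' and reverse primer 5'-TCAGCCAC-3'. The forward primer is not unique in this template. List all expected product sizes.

152 bp, 118 bp, 51 bp

The forward primer CTCATTCTGG matches the top strand at positions 31–40, 65–74, 132–141.
The reverse primer's reverse complement is GTGGCTGA, matching at positions 175–182.
Each forward site pairs with the reverse site to give a product ending at position 182: sizes 152, 118, 51 bp.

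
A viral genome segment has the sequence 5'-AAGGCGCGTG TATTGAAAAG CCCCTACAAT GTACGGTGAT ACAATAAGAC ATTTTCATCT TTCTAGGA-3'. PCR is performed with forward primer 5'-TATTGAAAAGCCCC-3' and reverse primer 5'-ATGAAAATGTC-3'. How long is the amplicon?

Forward primer TATTGAAAAGCCCC is found on the top strand at positions 11–24.
Reverse complement of the reverse primer: GACATTTTCAT. This occurs on the top strand at positions 48–58.
Product length = (reverse-primer end) − (forward-primer start) + 1 = 58 − 11 + 1 = 48 bp.

48 bp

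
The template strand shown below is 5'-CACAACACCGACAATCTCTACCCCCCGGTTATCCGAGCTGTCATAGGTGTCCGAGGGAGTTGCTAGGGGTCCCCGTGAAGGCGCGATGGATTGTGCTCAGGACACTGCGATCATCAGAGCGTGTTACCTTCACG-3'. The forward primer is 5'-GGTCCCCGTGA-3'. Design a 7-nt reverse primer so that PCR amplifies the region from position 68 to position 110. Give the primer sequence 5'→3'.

The product's 3' end on the top strand is position 110.
The reverse primer anneals to the top strand over positions 104–110, i.e. to ACTGCGA.
Its sequence written 5'→3' is the reverse complement: TCGCAGT.

5'-TCGCAGT-3'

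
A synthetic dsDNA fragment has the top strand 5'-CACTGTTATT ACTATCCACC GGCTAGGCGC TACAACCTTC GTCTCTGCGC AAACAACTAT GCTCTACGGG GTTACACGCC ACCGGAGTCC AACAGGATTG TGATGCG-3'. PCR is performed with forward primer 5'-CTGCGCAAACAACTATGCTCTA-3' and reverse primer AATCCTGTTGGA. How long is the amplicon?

Scanning the template, CTGCGCAAACAACTATGCTCTA occurs at positions 45–66; this primer anneals to the bottom strand there with its 3' end pointing downstream.
The reverse primer's reverse complement is TCCAACAGGATT, which matches the template at positions 88–99.
Product length = (reverse-primer end) − (forward-primer start) + 1 = 99 − 45 + 1 = 55 bp.

55 bp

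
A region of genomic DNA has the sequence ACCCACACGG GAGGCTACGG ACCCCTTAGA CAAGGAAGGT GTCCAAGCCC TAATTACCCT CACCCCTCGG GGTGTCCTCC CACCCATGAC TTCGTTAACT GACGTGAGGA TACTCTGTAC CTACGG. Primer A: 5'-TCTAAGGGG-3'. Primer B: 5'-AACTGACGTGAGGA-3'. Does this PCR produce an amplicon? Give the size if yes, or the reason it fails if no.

Primer A (TCTAAGGGG) has reverse complement CCCCTTAGA, which matches the top strand at positions 22–30; primer A anneals to the top strand there with its 3' end pointing upstream toward position 22.
Primer B (AACTGACGTGAGGA) matches the top strand directly at positions 97–110; it anneals to the bottom strand with its 3' end pointing downstream toward position 110.
The 3' ends diverge (primer A extends toward position 1, primer B toward position 126), so the primers never converge on a shared product.

No product — the primers' 3' ends point away from each other.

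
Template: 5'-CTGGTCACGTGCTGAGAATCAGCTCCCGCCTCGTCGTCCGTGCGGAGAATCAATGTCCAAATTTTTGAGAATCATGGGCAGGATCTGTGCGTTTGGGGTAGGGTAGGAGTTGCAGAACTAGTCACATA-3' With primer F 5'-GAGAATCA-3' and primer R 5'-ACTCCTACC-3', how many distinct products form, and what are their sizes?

The forward primer GAGAATCA matches the top strand at positions 14–21, 45–52, 67–74.
The reverse primer's reverse complement is GGTAGGAGT, matching at positions 102–110.
Each forward site pairs with the reverse site to give a product ending at position 110: sizes 97, 66, 44 bp.

Three products: 97 bp, 66 bp, 44 bp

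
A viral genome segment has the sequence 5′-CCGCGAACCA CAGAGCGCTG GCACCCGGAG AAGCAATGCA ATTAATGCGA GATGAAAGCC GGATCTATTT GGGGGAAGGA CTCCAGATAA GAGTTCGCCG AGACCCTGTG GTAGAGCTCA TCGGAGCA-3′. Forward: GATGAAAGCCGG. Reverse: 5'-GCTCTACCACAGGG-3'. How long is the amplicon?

67 bp

The forward primer matches the template at positions 51–62.
Taking the reverse complement of GCTCTACCACAGGG gives CCCTGTGGTAGAGC, found at positions 104–117 on the template; the primer anneals here to the top strand with its 3' end pointing upstream.
The product runs from position 51 to position 117, so its length is 117 − 51 + 1 = 67 bp.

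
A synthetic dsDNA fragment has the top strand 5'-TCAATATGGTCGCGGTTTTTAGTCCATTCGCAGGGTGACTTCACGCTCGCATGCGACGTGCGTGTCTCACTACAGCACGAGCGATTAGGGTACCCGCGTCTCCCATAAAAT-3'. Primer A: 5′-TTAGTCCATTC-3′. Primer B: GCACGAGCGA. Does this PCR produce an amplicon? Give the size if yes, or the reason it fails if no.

Primer A (TTAGTCCATTC) matches the top strand at positions 19–29 (3' end points downstream).
Primer B (GCACGAGCGA) also matches the top strand directly, at positions 75–84 — its reverse complement TCGCTCGTGC is not present.
Both primers anneal to the bottom strand with 3' ends pointing the same way, so neither can prime synthesis back toward the other.

No product — both primers anneal to the same strand and extend in the same direction.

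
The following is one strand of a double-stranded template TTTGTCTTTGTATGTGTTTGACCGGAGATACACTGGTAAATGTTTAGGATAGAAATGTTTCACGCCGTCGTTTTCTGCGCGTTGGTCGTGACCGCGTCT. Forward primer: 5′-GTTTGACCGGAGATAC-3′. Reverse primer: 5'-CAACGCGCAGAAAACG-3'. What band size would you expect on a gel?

The forward primer matches the template at positions 16–31.
The reverse primer's reverse complement is CGTTTTCTGCGCGTTG, which matches the template at positions 69–84.
Amplicon spans positions 16–84: 69 bp.

69 bp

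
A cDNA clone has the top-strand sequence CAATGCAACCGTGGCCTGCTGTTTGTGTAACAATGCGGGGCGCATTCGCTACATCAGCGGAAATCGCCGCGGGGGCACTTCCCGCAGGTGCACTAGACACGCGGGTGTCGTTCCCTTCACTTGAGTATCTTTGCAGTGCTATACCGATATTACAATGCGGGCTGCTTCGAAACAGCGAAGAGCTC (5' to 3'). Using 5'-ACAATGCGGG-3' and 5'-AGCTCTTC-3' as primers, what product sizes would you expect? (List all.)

The forward primer ACAATGCGGG matches the top strand at positions 30–39, 152–161.
The reverse primer's reverse complement is GAAGAGCT, matching at positions 177–184.
Each forward site pairs with the reverse site to give a product ending at position 184: sizes 155, 33 bp.

155 bp, 33 bp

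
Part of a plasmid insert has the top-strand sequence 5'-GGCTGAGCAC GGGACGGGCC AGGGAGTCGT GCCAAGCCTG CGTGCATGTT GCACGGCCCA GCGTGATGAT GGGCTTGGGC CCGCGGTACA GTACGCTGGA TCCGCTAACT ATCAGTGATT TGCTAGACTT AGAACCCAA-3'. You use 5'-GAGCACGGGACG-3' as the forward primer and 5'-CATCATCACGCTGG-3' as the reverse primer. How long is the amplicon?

67 bp

Scanning the template, GAGCACGGGACG occurs at positions 5–16; this primer anneals to the bottom strand there with its 3' end pointing downstream.
The reverse primer's reverse complement is CCAGCGTGATGATG, which matches the template at positions 58–71.
Amplicon spans positions 5–71: 67 bp.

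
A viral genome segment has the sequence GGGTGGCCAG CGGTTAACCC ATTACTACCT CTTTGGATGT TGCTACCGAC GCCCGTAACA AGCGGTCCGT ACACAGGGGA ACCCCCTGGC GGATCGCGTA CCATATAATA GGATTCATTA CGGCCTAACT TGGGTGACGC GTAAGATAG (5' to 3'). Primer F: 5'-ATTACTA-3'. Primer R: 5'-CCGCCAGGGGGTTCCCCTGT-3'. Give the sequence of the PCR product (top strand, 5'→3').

5'-ATTACTACCTCTTTGGATGTTGCTACCGACGCCCGTAACAAGCGGTCCGTACACAGGGGAACCCCCTGGCGG-3'

The forward primer matches the template at positions 21–27.
Taking the reverse complement of CCGCCAGGGGGTTCCCCTGT gives ACAGGGGAACCCCCTGGCGG, found at positions 73–92 on the template; the primer anneals here to the top strand with its 3' end pointing upstream.
The product is the template from position 21 through 92 (72 bp).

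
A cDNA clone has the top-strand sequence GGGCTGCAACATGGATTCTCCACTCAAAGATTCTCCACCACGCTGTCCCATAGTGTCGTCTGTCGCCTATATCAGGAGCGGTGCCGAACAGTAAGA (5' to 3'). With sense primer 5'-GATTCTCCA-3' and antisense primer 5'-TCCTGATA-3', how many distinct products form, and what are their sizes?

The forward primer GATTCTCCA matches the top strand at positions 14–22, 29–37.
The reverse primer's reverse complement is TATCAGGA, matching at positions 70–77.
Each forward site pairs with the reverse site to give a product ending at position 77: sizes 64, 49 bp.

Two products: 64 bp, 49 bp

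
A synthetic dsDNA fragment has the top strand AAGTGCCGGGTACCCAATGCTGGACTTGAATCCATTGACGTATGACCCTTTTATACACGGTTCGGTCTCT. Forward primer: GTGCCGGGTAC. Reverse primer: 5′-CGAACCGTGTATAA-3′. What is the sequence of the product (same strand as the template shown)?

5'-GTGCCGGGTACCCAATGCTGGACTTGAATCCATTGACGTATGACCCTTTTATACACGGTTCG-3'

The forward primer matches the template at positions 3–13.
The reverse primer's reverse complement is TTATACACGGTTCG, which matches the template at positions 51–64.
The product is the template from position 3 through 64 (62 bp).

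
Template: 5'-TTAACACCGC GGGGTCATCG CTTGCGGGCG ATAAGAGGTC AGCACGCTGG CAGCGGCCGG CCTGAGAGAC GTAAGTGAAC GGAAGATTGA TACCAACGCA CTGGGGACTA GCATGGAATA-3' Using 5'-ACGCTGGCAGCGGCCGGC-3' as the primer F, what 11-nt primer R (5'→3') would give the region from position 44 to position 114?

The product's 3' end on the top strand is position 114.
The reverse primer anneals to the top strand over positions 104–114, i.e. to GGGACTAGCAT.
Its sequence written 5'→3' is the reverse complement: ATGCTAGTCCC.

5'-ATGCTAGTCCC-3'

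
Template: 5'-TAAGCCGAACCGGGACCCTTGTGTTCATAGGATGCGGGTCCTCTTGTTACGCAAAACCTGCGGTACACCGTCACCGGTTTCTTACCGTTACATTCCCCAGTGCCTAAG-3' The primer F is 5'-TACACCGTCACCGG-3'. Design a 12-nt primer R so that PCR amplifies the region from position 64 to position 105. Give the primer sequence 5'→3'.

The product's 3' end on the top strand is position 105.
The reverse primer anneals to the top strand over positions 94–105, i.e. to TCCCCAGTGCCT.
Its sequence written 5'→3' is the reverse complement: AGGCACTGGGGA.

5'-AGGCACTGGGGA-3'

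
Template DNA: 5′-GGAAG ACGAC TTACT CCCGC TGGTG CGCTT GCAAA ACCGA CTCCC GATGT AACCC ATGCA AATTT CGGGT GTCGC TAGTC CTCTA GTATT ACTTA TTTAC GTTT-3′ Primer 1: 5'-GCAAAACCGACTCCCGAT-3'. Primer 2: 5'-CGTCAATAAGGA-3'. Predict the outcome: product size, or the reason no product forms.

No product — primer 2 has no binding site in the template.

Primer 2 (CGTCAATAAGGA) does not match the top strand, and its reverse complement TCCTTATTGACG does not match either.
With no annealing site for primer 2, no amplification occurs.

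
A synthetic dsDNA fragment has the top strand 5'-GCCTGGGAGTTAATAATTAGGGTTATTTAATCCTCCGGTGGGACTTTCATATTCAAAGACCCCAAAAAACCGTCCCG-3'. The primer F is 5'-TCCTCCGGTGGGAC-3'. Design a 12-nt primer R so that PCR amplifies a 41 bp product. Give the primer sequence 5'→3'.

The forward primer binds at positions 31–44, so a 41 bp product ends at position 31 + 41 − 1 = 71.
The reverse primer anneals to the top strand over positions 60–71, i.e. to CCCCAAAAAACC.
Its sequence written 5'→3' is the reverse complement: GGTTTTTTGGGG.

5'-GGTTTTTTGGGG-3'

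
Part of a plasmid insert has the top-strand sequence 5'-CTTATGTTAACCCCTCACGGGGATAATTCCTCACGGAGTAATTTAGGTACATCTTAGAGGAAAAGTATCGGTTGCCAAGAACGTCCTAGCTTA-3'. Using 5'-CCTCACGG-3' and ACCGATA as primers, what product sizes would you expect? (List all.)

The forward primer CCTCACGG matches the top strand at positions 13–20, 29–36.
The reverse primer's reverse complement is TATCGGT, matching at positions 66–72.
Each forward site pairs with the reverse site to give a product ending at position 72: sizes 60, 44 bp.

60 bp, 44 bp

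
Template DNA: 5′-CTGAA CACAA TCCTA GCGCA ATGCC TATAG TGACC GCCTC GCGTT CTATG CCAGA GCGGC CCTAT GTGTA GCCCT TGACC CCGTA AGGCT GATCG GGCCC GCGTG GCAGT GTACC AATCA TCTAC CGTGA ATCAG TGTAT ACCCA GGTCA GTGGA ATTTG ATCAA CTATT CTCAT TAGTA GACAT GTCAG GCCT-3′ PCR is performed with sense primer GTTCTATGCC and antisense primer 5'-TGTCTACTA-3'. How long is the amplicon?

Scanning the template, GTTCTATGCC occurs at positions 43–52; this primer anneals to the bottom strand there with its 3' end pointing downstream.
Reverse complement of the reverse primer: TAGTAGACA. This occurs on the top strand at positions 176–184.
Amplicon spans positions 43–184: 142 bp.

142 bp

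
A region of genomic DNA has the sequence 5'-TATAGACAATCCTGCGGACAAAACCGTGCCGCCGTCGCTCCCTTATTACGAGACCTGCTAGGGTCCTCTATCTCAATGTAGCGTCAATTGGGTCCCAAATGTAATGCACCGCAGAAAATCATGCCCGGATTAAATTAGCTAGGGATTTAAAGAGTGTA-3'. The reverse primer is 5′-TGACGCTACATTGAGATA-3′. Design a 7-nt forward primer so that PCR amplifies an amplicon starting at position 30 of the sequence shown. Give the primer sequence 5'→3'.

5'-CGCCGTC-3'

The reverse primer's reverse complement TATCTCAATGTAGCGTCA matches the template at positions 69–86; the product starts at position 30.
The forward primer is identical to the top strand over positions 30–36: CGCCGTC.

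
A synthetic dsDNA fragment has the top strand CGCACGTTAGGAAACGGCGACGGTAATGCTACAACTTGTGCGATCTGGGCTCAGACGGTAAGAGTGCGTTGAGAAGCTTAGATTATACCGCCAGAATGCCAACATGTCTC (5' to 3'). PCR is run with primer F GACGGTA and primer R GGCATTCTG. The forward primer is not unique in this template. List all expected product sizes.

The forward primer GACGGTA matches the top strand at positions 19–25, 54–60.
The reverse primer's reverse complement is CAGAATGCC, matching at positions 92–100.
Each forward site pairs with the reverse site to give a product ending at position 100: sizes 82, 47 bp.

82 bp, 47 bp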